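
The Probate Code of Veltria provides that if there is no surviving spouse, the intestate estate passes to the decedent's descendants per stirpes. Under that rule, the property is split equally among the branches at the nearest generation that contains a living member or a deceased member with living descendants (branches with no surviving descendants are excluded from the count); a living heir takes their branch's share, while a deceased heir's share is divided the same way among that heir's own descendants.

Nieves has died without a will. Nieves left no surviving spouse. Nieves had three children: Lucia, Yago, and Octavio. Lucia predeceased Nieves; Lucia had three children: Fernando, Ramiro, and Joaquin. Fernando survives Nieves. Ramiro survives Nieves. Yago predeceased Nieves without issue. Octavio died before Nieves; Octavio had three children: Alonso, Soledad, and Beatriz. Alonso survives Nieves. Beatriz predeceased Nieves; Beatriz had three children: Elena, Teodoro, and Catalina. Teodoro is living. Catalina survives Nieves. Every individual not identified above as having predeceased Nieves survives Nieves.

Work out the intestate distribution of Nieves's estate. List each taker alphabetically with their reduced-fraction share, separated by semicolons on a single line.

There is no surviving spouse, so the entire estate passes to Nieves's descendants per stirpes.
Yago left no surviving issue, so that branch lapses and is disregarded.
The estate is divided into 2 equal shares of 1/2 among Lucia, Octavio.
Lucia predeceased; the 1/2 allotted to Lucia's branch passes to Lucia's issue by representation.
The 1/2 is divided into 3 equal shares of 1/6 among Fernando, Ramiro, Joaquin.
Fernando is living and takes 1/6.
Ramiro is living and takes 1/6.
Joaquin is living and takes 1/6.
Octavio predeceased; the 1/2 allotted to Octavio's branch passes to Octavio's issue by representation.
The 1/2 is divided into 3 equal shares of 1/6 among Alonso, Soledad, Beatriz.
Alonso is living and takes 1/6.
Soledad is living and takes 1/6.
Beatriz predeceased; the 1/6 allotted to Beatriz's branch passes to Beatriz's issue by representation.
The 1/6 is divided into 3 equal shares of 1/18 among Elena, Teodoro, Catalina.
Elena is living and takes 1/18.
Teodoro is living and takes 1/18.
Catalina is living and takes 1/18.

Alonso 1/6; Catalina 1/18; Elena 1/18; Fernando 1/6; Joaquin 1/6; Ramiro 1/6; Soledad 1/6; Teodoro 1/18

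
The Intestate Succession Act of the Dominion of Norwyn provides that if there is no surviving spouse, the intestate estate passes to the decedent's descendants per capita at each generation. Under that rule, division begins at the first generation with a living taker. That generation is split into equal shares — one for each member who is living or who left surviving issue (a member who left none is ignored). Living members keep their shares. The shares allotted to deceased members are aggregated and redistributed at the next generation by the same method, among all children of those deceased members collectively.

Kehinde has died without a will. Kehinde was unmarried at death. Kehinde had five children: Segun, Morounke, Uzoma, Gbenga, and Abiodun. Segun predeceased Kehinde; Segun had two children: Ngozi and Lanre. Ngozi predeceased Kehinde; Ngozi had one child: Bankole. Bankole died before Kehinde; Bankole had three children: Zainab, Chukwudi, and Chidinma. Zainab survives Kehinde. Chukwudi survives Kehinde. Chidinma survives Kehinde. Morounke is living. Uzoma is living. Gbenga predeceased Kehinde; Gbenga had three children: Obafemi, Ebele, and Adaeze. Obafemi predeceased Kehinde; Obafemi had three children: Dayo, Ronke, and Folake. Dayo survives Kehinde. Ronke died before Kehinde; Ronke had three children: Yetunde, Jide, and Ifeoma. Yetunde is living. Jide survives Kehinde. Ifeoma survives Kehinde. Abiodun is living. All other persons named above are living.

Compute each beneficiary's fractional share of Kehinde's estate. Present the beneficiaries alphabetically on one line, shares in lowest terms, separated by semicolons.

Abiodun 1/5; Adaeze 2/25; Chidinma 1/75; Chukwudi 1/75; Dayo 1/25; Ebele 2/25; Folake 1/25; Ifeoma 1/75; Jide 1/75; Lanre 2/25; Morounke 1/5; Uzoma 1/5; Yetunde 1/75; Zainab 1/75

There is no surviving spouse, so the entire estate passes to Kehinde's descendants per capita at each generation.
At generation 1 (Segun, Morounke, Uzoma, Gbenga, Abiodun) there are 5 shares of (1)/5 = 1/5 each.
Living: Morounke, Uzoma, and Abiodun — each takes 1/5.
Deceased: Segun and Gbenga. Their combined 2/5 is pooled and carried to generation 2.
At generation 2 (Ngozi, Lanre, Obafemi, Ebele, Adaeze) there are 5 shares of (2/5)/5 = 2/25 each.
Living: Lanre, Ebele, and Adaeze — each takes 2/25.
Deceased: Ngozi and Obafemi. Their combined 4/25 is pooled and carried to generation 3.
At generation 3 (Bankole, Dayo, Ronke, Folake) there are 4 shares of (4/25)/4 = 1/25 each.
Living: Dayo and Folake — each takes 1/25.
Deceased: Bankole and Ronke. Their combined 2/25 is pooled and carried to generation 4.
At generation 4 (Zainab, Chukwudi, Chidinma, Yetunde, Jide, Ifeoma) there are 6 shares of (2/25)/6 = 1/75 each.
Living: Zainab, Chukwudi, Chidinma, Yetunde, Jide, and Ifeoma — each takes 1/75.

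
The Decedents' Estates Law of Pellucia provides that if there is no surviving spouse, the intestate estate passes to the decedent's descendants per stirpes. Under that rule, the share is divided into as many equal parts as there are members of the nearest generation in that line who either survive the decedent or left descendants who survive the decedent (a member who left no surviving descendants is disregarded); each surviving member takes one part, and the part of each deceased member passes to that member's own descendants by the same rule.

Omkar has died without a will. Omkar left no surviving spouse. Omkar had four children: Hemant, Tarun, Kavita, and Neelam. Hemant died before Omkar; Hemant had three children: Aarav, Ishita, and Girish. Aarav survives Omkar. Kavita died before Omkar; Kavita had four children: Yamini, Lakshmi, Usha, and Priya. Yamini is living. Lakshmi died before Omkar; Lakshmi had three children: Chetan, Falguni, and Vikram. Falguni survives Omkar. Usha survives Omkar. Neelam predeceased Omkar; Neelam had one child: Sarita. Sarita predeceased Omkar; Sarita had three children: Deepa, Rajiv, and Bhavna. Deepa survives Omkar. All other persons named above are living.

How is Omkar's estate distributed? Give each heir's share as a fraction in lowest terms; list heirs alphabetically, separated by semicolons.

Aarav 1/12; Bhavna 1/12; Chetan 1/48; Deepa 1/12; Falguni 1/48; Girish 1/12; Ishita 1/12; Priya 1/16; Rajiv 1/12; Tarun 1/4; Usha 1/16; Vikram 1/48; Yamini 1/16

There is no surviving spouse, so the entire estate passes to Omkar's descendants per stirpes.
The estate is divided into 4 equal shares of 1/4 among Hemant, Tarun, Kavita, Neelam.
Hemant predeceased; the 1/4 allotted to Hemant's branch passes to Hemant's issue by representation.
The 1/4 is divided into 3 equal shares of 1/12 among Aarav, Ishita, Girish.
Aarav is living and takes 1/12.
Ishita is living and takes 1/12.
Girish is living and takes 1/12.
Tarun is living and takes 1/4.
Kavita predeceased; the 1/4 allotted to Kavita's branch passes to Kavita's issue by representation.
The 1/4 is divided into 4 equal shares of 1/16 among Yamini, Lakshmi, Usha, Priya.
Yamini is living and takes 1/16.
Lakshmi predeceased; the 1/16 allotted to Lakshmi's branch passes to Lakshmi's issue by representation.
The 1/16 is divided into 3 equal shares of 1/48 among Chetan, Falguni, Vikram.
Chetan is living and takes 1/48.
Falguni is living and takes 1/48.
Vikram is living and takes 1/48.
Usha is living and takes 1/16.
Priya is living and takes 1/16.
Neelam predeceased; the 1/4 allotted to Neelam's branch passes to Neelam's issue by representation.
Sarita's line is the sole branch at this level, so the full 1/4 passes to Sarita's issue by representation.
The 1/4 is divided into 3 equal shares of 1/12 among Deepa, Rajiv, Bhavna.
Deepa is living and takes 1/12.
Rajiv is living and takes 1/12.
Bhavna is living and takes 1/12.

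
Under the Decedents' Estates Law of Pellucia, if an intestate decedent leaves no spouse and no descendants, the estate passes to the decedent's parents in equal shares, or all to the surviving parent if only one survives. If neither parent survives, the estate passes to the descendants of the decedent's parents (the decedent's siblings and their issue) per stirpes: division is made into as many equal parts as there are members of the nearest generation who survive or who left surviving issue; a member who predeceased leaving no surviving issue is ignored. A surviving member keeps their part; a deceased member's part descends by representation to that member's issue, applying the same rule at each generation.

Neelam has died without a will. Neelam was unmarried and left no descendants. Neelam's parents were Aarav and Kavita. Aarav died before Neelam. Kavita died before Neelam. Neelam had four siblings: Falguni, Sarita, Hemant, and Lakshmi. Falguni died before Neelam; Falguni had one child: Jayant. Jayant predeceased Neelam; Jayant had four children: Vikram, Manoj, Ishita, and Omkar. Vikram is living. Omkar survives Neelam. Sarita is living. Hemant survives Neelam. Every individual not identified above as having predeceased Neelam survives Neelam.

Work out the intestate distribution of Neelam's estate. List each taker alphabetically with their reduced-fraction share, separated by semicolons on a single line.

Neither parent survives and there are no descendants, so the estate passes to Neelam's siblings and their issue per stirpes.
The estate is divided into 4 equal shares of 1/4 among Falguni, Sarita, Hemant, Lakshmi.
Falguni predeceased; the 1/4 allotted to Falguni's branch passes to Falguni's issue by representation.
Jayant's line is the sole branch at this level, so the full 1/4 passes to Jayant's issue by representation.
The 1/4 is divided into 4 equal shares of 1/16 among Vikram, Manoj, Ishita, Omkar.
Vikram is living and takes 1/16.
Manoj is living and takes 1/16.
Ishita is living and takes 1/16.
Omkar is living and takes 1/16.
Sarita is living and takes 1/4.
Hemant is living and takes 1/4.
Lakshmi is living and takes 1/4.

Hemant 1/4; Ishita 1/16; Lakshmi 1/4; Manoj 1/16; Omkar 1/16; Sarita 1/4; Vikram 1/16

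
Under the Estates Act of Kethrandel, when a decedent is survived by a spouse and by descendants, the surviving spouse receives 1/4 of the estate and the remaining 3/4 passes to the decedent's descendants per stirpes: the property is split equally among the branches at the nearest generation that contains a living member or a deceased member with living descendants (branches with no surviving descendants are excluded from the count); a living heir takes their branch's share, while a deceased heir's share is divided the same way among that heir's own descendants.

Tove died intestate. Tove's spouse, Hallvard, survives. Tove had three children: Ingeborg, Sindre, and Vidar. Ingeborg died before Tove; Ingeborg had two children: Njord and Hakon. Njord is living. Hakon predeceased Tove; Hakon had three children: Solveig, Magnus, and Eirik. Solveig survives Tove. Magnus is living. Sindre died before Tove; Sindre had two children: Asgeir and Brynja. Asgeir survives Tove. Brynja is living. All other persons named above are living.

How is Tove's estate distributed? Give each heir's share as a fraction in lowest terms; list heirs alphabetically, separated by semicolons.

Asgeir 1/8; Brynja 1/8; Eirik 1/24; Hallvard 1/4; Magnus 1/24; Njord 1/8; Solveig 1/24; Vidar 1/4

Hallvard, as surviving spouse, takes 1/4.
The remaining 3/4 passes to Tove's descendants per stirpes.
The 3/4 is divided into 3 equal shares of 1/4 among Ingeborg, Sindre, Vidar.
Ingeborg predeceased; the 1/4 allotted to Ingeborg's branch passes to Ingeborg's issue by representation.
The 1/4 is divided into 2 equal shares of 1/8 among Njord, Hakon.
Njord is living and takes 1/8.
Hakon predeceased; the 1/8 allotted to Hakon's branch passes to Hakon's issue by representation.
The 1/8 is divided into 3 equal shares of 1/24 among Solveig, Magnus, Eirik.
Solveig is living and takes 1/24.
Magnus is living and takes 1/24.
Eirik is living and takes 1/24.
Sindre predeceased; the 1/4 allotted to Sindre's branch passes to Sindre's issue by representation.
The 1/4 is divided into 2 equal shares of 1/8 among Asgeir, Brynja.
Asgeir is living and takes 1/8.
Brynja is living and takes 1/8.
Vidar is living and takes 1/4.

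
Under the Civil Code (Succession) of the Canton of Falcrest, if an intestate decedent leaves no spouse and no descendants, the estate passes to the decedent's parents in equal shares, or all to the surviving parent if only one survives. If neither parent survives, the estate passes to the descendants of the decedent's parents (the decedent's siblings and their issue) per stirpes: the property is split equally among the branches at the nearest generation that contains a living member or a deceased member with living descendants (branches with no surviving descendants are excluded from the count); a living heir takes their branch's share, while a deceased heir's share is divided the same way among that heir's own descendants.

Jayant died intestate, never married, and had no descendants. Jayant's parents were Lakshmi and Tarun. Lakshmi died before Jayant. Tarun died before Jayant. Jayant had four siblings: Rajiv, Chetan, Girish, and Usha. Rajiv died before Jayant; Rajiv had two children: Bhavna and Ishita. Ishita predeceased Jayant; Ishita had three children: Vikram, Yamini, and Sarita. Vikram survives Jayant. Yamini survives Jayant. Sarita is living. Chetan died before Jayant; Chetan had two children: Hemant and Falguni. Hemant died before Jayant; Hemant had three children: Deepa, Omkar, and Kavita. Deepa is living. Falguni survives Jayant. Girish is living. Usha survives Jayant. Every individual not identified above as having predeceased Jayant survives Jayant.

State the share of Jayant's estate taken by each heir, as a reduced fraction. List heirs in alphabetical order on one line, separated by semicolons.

Bhavna 1/8; Deepa 1/24; Falguni 1/8; Girish 1/4; Kavita 1/24; Omkar 1/24; Sarita 1/24; Usha 1/4; Vikram 1/24; Yamini 1/24

Neither parent survives and there are no descendants, so the estate passes to Jayant's siblings and their issue per stirpes.
The estate is divided into 4 equal shares of 1/4 among Rajiv, Chetan, Girish, Usha.
Rajiv predeceased; the 1/4 allotted to Rajiv's branch passes to Rajiv's issue by representation.
The 1/4 is divided into 2 equal shares of 1/8 among Bhavna, Ishita.
Bhavna is living and takes 1/8.
Ishita predeceased; the 1/8 allotted to Ishita's branch passes to Ishita's issue by representation.
The 1/8 is divided into 3 equal shares of 1/24 among Vikram, Yamini, Sarita.
Vikram is living and takes 1/24.
Yamini is living and takes 1/24.
Sarita is living and takes 1/24.
Chetan predeceased; the 1/4 allotted to Chetan's branch passes to Chetan's issue by representation.
The 1/4 is divided into 2 equal shares of 1/8 among Hemant, Falguni.
Hemant predeceased; the 1/8 allotted to Hemant's branch passes to Hemant's issue by representation.
The 1/8 is divided into 3 equal shares of 1/24 among Deepa, Omkar, Kavita.
Deepa is living and takes 1/24.
Omkar is living and takes 1/24.
Kavita is living and takes 1/24.
Falguni is living and takes 1/8.
Girish is living and takes 1/4.
Usha is living and takes 1/4.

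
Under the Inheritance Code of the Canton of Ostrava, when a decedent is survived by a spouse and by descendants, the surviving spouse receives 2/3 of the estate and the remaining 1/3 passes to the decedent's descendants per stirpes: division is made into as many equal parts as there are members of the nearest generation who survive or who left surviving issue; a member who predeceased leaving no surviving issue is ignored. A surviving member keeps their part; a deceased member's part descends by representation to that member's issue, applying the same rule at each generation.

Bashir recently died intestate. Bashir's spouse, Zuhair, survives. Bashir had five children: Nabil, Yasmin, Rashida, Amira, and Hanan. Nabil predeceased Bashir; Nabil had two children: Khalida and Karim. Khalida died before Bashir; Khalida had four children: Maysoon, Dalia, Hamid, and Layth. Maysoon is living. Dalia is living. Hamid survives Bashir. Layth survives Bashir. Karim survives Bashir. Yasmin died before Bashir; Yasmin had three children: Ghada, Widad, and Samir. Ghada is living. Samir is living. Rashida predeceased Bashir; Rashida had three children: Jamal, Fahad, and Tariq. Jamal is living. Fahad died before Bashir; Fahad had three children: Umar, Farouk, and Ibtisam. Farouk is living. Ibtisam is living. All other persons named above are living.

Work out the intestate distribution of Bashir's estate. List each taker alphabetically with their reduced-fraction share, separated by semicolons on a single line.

Amira 1/15; Dalia 1/120; Farouk 1/135; Ghada 1/45; Hamid 1/120; Hanan 1/15; Ibtisam 1/135; Jamal 1/45; Karim 1/30; Layth 1/120; Maysoon 1/120; Samir 1/45; Tariq 1/45; Umar 1/135; Widad 1/45; Zuhair 2/3

Zuhair, as surviving spouse, takes 2/3.
The remaining 1/3 passes to Bashir's descendants per stirpes.
The 1/3 is divided into 5 equal shares of 1/15 among Nabil, Yasmin, Rashida, Amira, Hanan.
Nabil predeceased; the 1/15 allotted to Nabil's branch passes to Nabil's issue by representation.
The 1/15 is divided into 2 equal shares of 1/30 among Khalida, Karim.
Khalida predeceased; the 1/30 allotted to Khalida's branch passes to Khalida's issue by representation.
The 1/30 is divided into 4 equal shares of 1/120 among Maysoon, Dalia, Hamid, Layth.
Maysoon is living and takes 1/120.
Dalia is living and takes 1/120.
Hamid is living and takes 1/120.
Layth is living and takes 1/120.
Karim is living and takes 1/30.
Yasmin predeceased; the 1/15 allotted to Yasmin's branch passes to Yasmin's issue by representation.
The 1/15 is divided into 3 equal shares of 1/45 among Ghada, Widad, Samir.
Ghada is living and takes 1/45.
Widad is living and takes 1/45.
Samir is living and takes 1/45.
Rashida predeceased; the 1/15 allotted to Rashida's branch passes to Rashida's issue by representation.
The 1/15 is divided into 3 equal shares of 1/45 among Jamal, Fahad, Tariq.
Jamal is living and takes 1/45.
Fahad predeceased; the 1/45 allotted to Fahad's branch passes to Fahad's issue by representation.
The 1/45 is divided into 3 equal shares of 1/135 among Umar, Farouk, Ibtisam.
Umar is living and takes 1/135.
Farouk is living and takes 1/135.
Ibtisam is living and takes 1/135.
Tariq is living and takes 1/45.
Amira is living and takes 1/15.
Hanan is living and takes 1/15.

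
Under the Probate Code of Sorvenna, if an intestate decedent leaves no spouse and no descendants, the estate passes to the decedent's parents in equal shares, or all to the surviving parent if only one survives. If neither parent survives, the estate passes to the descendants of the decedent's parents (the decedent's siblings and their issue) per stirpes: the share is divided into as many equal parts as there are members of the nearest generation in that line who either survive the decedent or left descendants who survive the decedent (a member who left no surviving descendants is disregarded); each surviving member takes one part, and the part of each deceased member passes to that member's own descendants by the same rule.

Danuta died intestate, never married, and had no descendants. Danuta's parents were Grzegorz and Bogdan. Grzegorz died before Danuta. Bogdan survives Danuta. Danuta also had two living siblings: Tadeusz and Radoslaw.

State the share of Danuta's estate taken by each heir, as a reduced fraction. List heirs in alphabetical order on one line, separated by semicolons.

Only one parent, Bogdan, survives, so Bogdan takes the entire estate. The siblings take nothing because a surviving parent has priority.

Bogdan 1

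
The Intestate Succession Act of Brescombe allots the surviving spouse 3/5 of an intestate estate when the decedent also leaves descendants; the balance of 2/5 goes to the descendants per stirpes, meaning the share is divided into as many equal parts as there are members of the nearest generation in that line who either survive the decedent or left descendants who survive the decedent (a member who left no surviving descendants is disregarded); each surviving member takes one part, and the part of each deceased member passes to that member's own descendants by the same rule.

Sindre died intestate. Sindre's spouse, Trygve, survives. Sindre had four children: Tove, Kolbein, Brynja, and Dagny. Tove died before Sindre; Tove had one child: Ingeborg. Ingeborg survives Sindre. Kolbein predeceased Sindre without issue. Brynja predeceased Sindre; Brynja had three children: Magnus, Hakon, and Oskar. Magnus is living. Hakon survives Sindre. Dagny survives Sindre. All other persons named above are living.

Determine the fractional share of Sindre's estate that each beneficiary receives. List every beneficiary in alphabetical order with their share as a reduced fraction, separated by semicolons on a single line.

Trygve, as surviving spouse, takes 3/5.
The remaining 2/5 passes to Sindre's descendants per stirpes.
Kolbein left no surviving issue, so that branch lapses and is disregarded.
The 2/5 is divided into 3 equal shares of 2/15 among Tove, Brynja, Dagny.
Tove predeceased; the 2/15 allotted to Tove's branch passes to Tove's issue by representation.
Ingeborg is the sole taker at this level and receives the full 2/15.
Brynja predeceased; the 2/15 allotted to Brynja's branch passes to Brynja's issue by representation.
The 2/15 is divided into 3 equal shares of 2/45 among Magnus, Hakon, Oskar.
Magnus is living and takes 2/45.
Hakon is living and takes 2/45.
Oskar is living and takes 2/45.
Dagny is living and takes 2/15.

Dagny 2/15; Hakon 2/45; Ingeborg 2/15; Magnus 2/45; Oskar 2/45; Trygve 3/5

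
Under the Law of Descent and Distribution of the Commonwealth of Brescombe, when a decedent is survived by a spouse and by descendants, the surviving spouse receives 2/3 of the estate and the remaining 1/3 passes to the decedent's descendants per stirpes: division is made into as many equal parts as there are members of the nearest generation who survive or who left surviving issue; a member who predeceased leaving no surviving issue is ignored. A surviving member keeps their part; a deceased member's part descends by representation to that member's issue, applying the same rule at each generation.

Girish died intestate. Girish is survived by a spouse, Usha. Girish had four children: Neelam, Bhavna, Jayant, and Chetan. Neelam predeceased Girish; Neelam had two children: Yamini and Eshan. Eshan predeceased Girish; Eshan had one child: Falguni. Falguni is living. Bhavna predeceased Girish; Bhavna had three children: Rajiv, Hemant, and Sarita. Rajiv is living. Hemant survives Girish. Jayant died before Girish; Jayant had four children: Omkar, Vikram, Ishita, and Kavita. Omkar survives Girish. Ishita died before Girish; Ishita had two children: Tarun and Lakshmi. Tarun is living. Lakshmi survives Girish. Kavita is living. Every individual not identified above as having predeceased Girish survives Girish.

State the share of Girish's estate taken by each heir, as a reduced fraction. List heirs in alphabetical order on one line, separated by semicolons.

Chetan 1/12; Falguni 1/24; Hemant 1/36; Kavita 1/48; Lakshmi 1/96; Omkar 1/48; Rajiv 1/36; Sarita 1/36; Tarun 1/96; Usha 2/3; Vikram 1/48; Yamini 1/24

Usha, as surviving spouse, takes 2/3.
The remaining 1/3 passes to Girish's descendants per stirpes.
The 1/3 is divided into 4 equal shares of 1/12 among Neelam, Bhavna, Jayant, Chetan.
Neelam predeceased; the 1/12 allotted to Neelam's branch passes to Neelam's issue by representation.
The 1/12 is divided into 2 equal shares of 1/24 among Yamini, Eshan.
Yamini is living and takes 1/24.
Eshan predeceased; the 1/24 allotted to Eshan's branch passes to Eshan's issue by representation.
Falguni is the sole taker at this level and receives the full 1/24.
Bhavna predeceased; the 1/12 allotted to Bhavna's branch passes to Bhavna's issue by representation.
The 1/12 is divided into 3 equal shares of 1/36 among Rajiv, Hemant, Sarita.
Rajiv is living and takes 1/36.
Hemant is living and takes 1/36.
Sarita is living and takes 1/36.
Jayant predeceased; the 1/12 allotted to Jayant's branch passes to Jayant's issue by representation.
The 1/12 is divided into 4 equal shares of 1/48 among Omkar, Vikram, Ishita, Kavita.
Omkar is living and takes 1/48.
Vikram is living and takes 1/48.
Ishita predeceased; the 1/48 allotted to Ishita's branch passes to Ishita's issue by representation.
The 1/48 is divided into 2 equal shares of 1/96 among Tarun, Lakshmi.
Tarun is living and takes 1/96.
Lakshmi is living and takes 1/96.
Kavita is living and takes 1/48.
Chetan is living and takes 1/12.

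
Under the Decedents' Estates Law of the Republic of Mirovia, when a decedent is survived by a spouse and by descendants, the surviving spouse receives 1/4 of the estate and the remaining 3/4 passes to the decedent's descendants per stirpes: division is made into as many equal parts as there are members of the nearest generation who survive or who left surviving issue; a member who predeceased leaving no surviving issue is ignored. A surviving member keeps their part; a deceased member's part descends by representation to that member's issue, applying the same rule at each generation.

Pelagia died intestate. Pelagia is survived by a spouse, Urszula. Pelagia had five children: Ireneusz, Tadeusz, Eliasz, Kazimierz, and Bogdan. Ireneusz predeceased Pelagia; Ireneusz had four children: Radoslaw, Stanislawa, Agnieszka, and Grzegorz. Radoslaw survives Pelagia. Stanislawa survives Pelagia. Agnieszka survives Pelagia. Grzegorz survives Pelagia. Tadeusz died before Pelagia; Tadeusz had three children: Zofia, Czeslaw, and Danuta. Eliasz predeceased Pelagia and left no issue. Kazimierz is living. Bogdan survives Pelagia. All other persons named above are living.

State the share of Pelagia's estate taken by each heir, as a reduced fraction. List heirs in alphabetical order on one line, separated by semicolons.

Agnieszka 3/64; Bogdan 3/16; Czeslaw 1/16; Danuta 1/16; Grzegorz 3/64; Kazimierz 3/16; Radoslaw 3/64; Stanislawa 3/64; Urszula 1/4; Zofia 1/16

Urszula, as surviving spouse, takes 1/4.
The remaining 3/4 passes to Pelagia's descendants per stirpes.
Eliasz left no surviving issue, so that branch lapses and is disregarded.
The 3/4 is divided into 4 equal shares of 3/16 among Ireneusz, Tadeusz, Kazimierz, Bogdan.
Ireneusz predeceased; the 3/16 allotted to Ireneusz's branch passes to Ireneusz's issue by representation.
The 3/16 is divided into 4 equal shares of 3/64 among Radoslaw, Stanislawa, Agnieszka, Grzegorz.
Radoslaw is living and takes 3/64.
Stanislawa is living and takes 3/64.
Agnieszka is living and takes 3/64.
Grzegorz is living and takes 3/64.
Tadeusz predeceased; the 3/16 allotted to Tadeusz's branch passes to Tadeusz's issue by representation.
The 3/16 is divided into 3 equal shares of 1/16 among Zofia, Czeslaw, Danuta.
Zofia is living and takes 1/16.
Czeslaw is living and takes 1/16.
Danuta is living and takes 1/16.
Kazimierz is living and takes 3/16.
Bogdan is living and takes 3/16.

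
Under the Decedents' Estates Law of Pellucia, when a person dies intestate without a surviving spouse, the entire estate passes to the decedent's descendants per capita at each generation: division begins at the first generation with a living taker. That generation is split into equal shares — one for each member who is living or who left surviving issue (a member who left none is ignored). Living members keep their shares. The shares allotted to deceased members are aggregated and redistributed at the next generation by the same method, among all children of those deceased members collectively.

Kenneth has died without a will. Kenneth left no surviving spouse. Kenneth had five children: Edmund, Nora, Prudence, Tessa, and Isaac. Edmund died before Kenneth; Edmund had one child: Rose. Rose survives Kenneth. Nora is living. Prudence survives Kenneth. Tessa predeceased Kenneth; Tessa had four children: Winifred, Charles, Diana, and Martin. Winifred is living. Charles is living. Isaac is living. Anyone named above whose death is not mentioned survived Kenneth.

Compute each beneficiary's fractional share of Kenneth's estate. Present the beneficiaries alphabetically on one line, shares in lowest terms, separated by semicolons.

Charles 2/25; Diana 2/25; Isaac 1/5; Martin 2/25; Nora 1/5; Prudence 1/5; Rose 2/25; Winifred 2/25

There is no surviving spouse, so the entire estate passes to Kenneth's descendants per capita at each generation.
At generation 1 (Edmund, Nora, Prudence, Tessa, Isaac) there are 5 shares of (1)/5 = 1/5 each.
Living: Nora, Prudence, and Isaac — each takes 1/5.
Deceased: Edmund and Tessa. Their combined 2/5 is pooled and carried to generation 2.
At generation 2 (Rose, Winifred, Charles, Diana, Martin) there are 5 shares of (2/5)/5 = 2/25 each.
Living: Rose, Winifred, Charles, Diana, and Martin — each takes 2/25.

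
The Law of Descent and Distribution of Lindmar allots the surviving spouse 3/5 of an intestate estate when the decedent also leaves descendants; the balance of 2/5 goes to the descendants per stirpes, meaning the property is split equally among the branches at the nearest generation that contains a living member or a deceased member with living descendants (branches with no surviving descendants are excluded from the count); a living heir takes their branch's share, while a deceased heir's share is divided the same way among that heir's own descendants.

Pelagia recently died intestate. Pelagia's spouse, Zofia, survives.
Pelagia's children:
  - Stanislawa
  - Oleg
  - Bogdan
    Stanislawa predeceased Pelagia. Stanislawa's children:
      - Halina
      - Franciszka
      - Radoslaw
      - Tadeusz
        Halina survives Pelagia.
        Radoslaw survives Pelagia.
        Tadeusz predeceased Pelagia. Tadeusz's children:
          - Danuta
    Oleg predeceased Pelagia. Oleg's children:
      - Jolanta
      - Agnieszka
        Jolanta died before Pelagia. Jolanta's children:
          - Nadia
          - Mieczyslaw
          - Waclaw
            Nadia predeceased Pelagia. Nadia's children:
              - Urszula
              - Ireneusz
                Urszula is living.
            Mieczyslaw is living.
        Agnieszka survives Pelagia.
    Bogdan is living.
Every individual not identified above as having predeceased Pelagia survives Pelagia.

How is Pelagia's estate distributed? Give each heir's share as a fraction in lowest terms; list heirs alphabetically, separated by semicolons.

Agnieszka 1/15; Bogdan 2/15; Danuta 1/30; Franciszka 1/30; Halina 1/30; Ireneusz 1/90; Mieczyslaw 1/45; Radoslaw 1/30; Urszula 1/90; Waclaw 1/45; Zofia 3/5

Zofia, as surviving spouse, takes 3/5.
The remaining 2/5 passes to Pelagia's descendants per stirpes.
The 2/5 is divided into 3 equal shares of 2/15 among Stanislawa, Oleg, Bogdan.
Stanislawa predeceased; the 2/15 allotted to Stanislawa's branch passes to Stanislawa's issue by representation.
The 2/15 is divided into 4 equal shares of 1/30 among Halina, Franciszka, Radoslaw, Tadeusz.
Halina is living and takes 1/30.
Franciszka is living and takes 1/30.
Radoslaw is living and takes 1/30.
Tadeusz predeceased; the 1/30 allotted to Tadeusz's branch passes to Tadeusz's issue by representation.
Danuta is the sole taker at this level and receives the full 1/30.
Oleg predeceased; the 2/15 allotted to Oleg's branch passes to Oleg's issue by representation.
The 2/15 is divided into 2 equal shares of 1/15 among Jolanta, Agnieszka.
Jolanta predeceased; the 1/15 allotted to Jolanta's branch passes to Jolanta's issue by representation.
The 1/15 is divided into 3 equal shares of 1/45 among Nadia, Mieczyslaw, Waclaw.
Nadia predeceased; the 1/45 allotted to Nadia's branch passes to Nadia's issue by representation.
The 1/45 is divided into 2 equal shares of 1/90 among Urszula, Ireneusz.
Urszula is living and takes 1/90.
Ireneusz is living and takes 1/90.
Mieczyslaw is living and takes 1/45.
Waclaw is living and takes 1/45.
Agnieszka is living and takes 1/15.
Bogdan is living and takes 2/15.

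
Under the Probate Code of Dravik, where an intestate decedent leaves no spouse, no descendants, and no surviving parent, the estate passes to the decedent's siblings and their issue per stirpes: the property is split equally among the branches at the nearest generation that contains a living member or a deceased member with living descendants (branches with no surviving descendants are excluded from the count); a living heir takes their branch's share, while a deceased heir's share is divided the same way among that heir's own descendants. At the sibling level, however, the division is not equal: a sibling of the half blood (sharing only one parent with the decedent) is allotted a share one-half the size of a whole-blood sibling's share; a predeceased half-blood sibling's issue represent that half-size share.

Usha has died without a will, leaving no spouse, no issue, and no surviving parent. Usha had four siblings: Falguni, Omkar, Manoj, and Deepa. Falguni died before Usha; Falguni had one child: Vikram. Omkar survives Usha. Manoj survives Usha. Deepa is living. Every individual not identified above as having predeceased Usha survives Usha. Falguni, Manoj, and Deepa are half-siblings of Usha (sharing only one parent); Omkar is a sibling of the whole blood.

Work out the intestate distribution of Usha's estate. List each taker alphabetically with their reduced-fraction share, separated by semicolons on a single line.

Deepa 1/5; Manoj 1/5; Omkar 2/5; Vikram 1/5

No spouse, descendants, or parent survives, so the estate passes to Usha's siblings per stirpes.
Half-blood siblings count for one-half the weight of whole-blood siblings at the initial division.
Dividing 1 in proportion to weights (total weight 5/2): Falguni (weight 1/2) → 1/5; Omkar (weight 1) → 2/5; Manoj (weight 1/2) → 1/5; Deepa (weight 1/2) → 1/5.
Falguni predeceased; the 1/5 allotted to Falguni's branch passes to Falguni's issue by representation.
Vikram is the sole taker at this level and receives the full 1/5.
Omkar is living and takes 2/5.
Manoj is living and takes 1/5.
Deepa is living and takes 1/5.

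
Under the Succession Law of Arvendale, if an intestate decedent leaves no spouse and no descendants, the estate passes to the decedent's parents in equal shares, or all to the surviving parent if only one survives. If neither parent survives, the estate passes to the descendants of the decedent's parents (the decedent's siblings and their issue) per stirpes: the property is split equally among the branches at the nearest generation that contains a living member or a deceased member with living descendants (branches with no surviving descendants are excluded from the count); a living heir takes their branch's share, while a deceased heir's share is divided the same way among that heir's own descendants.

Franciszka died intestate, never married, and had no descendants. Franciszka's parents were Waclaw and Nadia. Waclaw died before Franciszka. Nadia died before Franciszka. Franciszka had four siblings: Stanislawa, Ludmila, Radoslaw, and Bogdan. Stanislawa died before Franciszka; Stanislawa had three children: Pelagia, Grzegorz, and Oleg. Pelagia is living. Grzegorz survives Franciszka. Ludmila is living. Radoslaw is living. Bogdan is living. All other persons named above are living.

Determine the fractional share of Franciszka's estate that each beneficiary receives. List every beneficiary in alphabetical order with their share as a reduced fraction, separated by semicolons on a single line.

Bogdan 1/4; Grzegorz 1/12; Ludmila 1/4; Oleg 1/12; Pelagia 1/12; Radoslaw 1/4

Neither parent survives and there are no descendants, so the estate passes to Franciszka's siblings and their issue per stirpes.
The estate is divided into 4 equal shares of 1/4 among Stanislawa, Ludmila, Radoslaw, Bogdan.
Stanislawa predeceased; the 1/4 allotted to Stanislawa's branch passes to Stanislawa's issue by representation.
The 1/4 is divided into 3 equal shares of 1/12 among Pelagia, Grzegorz, Oleg.
Pelagia is living and takes 1/12.
Grzegorz is living and takes 1/12.
Oleg is living and takes 1/12.
Ludmila is living and takes 1/4.
Radoslaw is living and takes 1/4.
Bogdan is living and takes 1/4.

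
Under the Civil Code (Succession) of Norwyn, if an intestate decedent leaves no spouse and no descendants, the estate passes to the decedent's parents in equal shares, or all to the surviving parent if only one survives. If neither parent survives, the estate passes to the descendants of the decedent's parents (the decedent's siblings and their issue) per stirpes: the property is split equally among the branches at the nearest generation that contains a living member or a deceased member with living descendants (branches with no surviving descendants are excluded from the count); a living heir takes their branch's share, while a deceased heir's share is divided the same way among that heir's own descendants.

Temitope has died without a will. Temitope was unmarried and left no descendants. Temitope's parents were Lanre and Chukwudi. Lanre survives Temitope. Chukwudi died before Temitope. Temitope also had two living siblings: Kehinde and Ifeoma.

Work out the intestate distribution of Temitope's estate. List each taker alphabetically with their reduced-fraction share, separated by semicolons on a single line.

Lanre 1

Only one parent, Lanre, survives, so Lanre takes the entire estate. The siblings take nothing because a surviving parent has priority.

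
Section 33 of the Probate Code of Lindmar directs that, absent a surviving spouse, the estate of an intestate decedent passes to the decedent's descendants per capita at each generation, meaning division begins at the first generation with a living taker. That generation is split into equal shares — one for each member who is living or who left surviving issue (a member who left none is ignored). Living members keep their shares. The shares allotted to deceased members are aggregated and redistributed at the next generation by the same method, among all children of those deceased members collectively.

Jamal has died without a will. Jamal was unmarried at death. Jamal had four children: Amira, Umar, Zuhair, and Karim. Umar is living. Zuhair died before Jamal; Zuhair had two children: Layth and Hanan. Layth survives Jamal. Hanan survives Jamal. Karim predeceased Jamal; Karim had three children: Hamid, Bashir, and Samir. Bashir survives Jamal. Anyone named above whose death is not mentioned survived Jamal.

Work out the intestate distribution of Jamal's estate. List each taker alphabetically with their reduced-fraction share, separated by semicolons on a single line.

There is no surviving spouse, so the entire estate passes to Jamal's descendants per capita at each generation.
At generation 1 (Amira, Umar, Zuhair, Karim) there are 4 shares of (1)/4 = 1/4 each.
Living: Amira and Umar — each takes 1/4.
Deceased: Zuhair and Karim. Their combined 1/2 is pooled and carried to generation 2.
At generation 2 (Layth, Hanan, Hamid, Bashir, Samir) there are 5 shares of (1/2)/5 = 1/10 each.
Living: Layth, Hanan, Hamid, Bashir, and Samir — each takes 1/10.

Amira 1/4; Bashir 1/10; Hamid 1/10; Hanan 1/10; Layth 1/10; Samir 1/10; Umar 1/4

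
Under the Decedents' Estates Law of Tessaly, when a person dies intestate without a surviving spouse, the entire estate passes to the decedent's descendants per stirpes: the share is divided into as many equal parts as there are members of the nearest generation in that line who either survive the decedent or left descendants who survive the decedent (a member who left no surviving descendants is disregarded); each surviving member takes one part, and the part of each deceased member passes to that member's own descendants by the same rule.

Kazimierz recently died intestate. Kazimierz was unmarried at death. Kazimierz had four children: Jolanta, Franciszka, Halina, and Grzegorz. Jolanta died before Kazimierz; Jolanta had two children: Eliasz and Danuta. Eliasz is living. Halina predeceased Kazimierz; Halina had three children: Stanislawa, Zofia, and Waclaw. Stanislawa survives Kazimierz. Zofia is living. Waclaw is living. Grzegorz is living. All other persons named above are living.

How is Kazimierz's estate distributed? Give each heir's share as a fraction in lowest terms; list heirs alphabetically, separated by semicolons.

There is no surviving spouse, so the entire estate passes to Kazimierz's descendants per stirpes.
The estate is divided into 4 equal shares of 1/4 among Jolanta, Franciszka, Halina, Grzegorz.
Jolanta predeceased; the 1/4 allotted to Jolanta's branch passes to Jolanta's issue by representation.
The 1/4 is divided into 2 equal shares of 1/8 among Eliasz, Danuta.
Eliasz is living and takes 1/8.
Danuta is living and takes 1/8.
Franciszka is living and takes 1/4.
Halina predeceased; the 1/4 allotted to Halina's branch passes to Halina's issue by representation.
The 1/4 is divided into 3 equal shares of 1/12 among Stanislawa, Zofia, Waclaw.
Stanislawa is living and takes 1/12.
Zofia is living and takes 1/12.
Waclaw is living and takes 1/12.
Grzegorz is living and takes 1/4.

Danuta 1/8; Eliasz 1/8; Franciszka 1/4; Grzegorz 1/4; Stanislawa 1/12; Waclaw 1/12; Zofia 1/12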